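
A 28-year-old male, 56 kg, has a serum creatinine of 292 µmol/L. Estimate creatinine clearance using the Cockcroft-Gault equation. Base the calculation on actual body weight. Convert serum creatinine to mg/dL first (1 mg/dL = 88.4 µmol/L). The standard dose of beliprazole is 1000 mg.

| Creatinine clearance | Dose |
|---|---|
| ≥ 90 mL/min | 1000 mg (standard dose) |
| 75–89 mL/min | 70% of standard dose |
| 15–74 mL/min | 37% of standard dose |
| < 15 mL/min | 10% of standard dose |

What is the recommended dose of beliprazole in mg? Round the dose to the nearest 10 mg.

370 mg

SCr = 292 / 88.4 = 3.303 mg/dL
CrCl = (140 − 28) × 56 / (72 × 3.303) = 6272.0 / 237.82 ≈ 26.4 mL/min
CrCl ≈ 26 mL/min → bracket 15–74 mL/min.
37% of 1000 mg = 370 mg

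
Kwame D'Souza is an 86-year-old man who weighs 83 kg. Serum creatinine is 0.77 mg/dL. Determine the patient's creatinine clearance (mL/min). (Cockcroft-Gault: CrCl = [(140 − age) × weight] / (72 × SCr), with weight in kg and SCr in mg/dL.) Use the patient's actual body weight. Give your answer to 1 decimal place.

80.8 mL/min

CrCl = (140 − 86) × 83 / (72 × 0.77) = 4482.0 / 55.44 ≈ 80.8 mL/min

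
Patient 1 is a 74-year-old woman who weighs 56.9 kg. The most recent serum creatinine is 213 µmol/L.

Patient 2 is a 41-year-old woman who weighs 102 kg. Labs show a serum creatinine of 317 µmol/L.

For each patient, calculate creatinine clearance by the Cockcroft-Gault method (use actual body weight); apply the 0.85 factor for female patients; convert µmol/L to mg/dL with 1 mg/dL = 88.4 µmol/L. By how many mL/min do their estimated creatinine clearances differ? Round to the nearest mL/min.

15 mL/min

Patient 1: SCr = 213 / 88.4 = 2.41 mg/dL
Patient 1: CrCl = (140 − 74) × 56.9 / (72 × 2.41) × 0.85 = 3755.4 / 173.52 × 0.85 ≈ 18.4 mL/min
Patient 2: SCr = 317 / 88.4 = 3.586 mg/dL
Patient 2: CrCl = (140 − 41) × 102 / (72 × 3.586) × 0.85 = 10098.0 / 258.19 × 0.85 ≈ 33.2 mL/min
|18.4 − 33.2| = 14.8 mL/min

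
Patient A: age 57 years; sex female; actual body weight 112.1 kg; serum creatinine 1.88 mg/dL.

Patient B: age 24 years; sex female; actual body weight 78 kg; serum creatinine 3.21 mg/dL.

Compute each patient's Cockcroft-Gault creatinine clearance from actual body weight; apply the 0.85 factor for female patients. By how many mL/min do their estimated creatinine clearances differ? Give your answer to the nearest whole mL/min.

Patient A: CrCl = (140 − 57) × 112.1 / (72 × 1.88) × 0.85 = 9304.3 / 135.36 × 0.85 ≈ 58.4 mL/min
Patient B: CrCl = (140 − 24) × 78 / (72 × 3.21) × 0.85 = 9048.0 / 231.12 × 0.85 ≈ 33.3 mL/min
|58.4 − 33.3| = 25.1 mL/min

25 mL/min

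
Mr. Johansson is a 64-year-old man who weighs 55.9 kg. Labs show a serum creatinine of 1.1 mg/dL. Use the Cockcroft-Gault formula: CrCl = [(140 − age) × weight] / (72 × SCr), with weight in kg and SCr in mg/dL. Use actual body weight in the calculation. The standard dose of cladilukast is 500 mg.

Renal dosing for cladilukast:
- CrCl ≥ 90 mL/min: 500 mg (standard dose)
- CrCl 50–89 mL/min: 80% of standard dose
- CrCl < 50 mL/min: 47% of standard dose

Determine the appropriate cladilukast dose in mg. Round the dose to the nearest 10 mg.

400 mg

CrCl = (140 − 64) × 55.9 / (72 × 1.1) = 4248.4 / 79.20 ≈ 53.6 mL/min
CrCl ≈ 54 mL/min → bracket 50–89 mL/min.
80% of 500 mg = 400 mg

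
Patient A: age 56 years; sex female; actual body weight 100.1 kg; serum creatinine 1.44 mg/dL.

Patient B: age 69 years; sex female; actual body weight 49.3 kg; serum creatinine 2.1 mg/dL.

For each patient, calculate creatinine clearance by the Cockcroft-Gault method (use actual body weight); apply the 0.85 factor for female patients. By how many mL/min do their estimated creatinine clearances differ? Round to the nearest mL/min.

49 mL/min

Patient A: CrCl = (140 − 56) × 100.1 / (72 × 1.44) × 0.85 = 8408.4 / 103.68 × 0.85 ≈ 68.9 mL/min
Patient B: CrCl = (140 − 69) × 49.3 / (72 × 2.1) × 0.85 = 3500.3 / 151.20 × 0.85 ≈ 19.7 mL/min
|68.9 − 19.7| = 49.2 mL/min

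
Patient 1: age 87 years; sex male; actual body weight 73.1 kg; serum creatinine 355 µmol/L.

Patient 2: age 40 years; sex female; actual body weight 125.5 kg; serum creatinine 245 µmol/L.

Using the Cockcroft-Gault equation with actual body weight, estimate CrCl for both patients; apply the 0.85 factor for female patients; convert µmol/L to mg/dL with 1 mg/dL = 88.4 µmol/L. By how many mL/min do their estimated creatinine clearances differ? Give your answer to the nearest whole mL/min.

Patient 1: SCr = 355 / 88.4 = 4.016 mg/dL
Patient 1: CrCl = (140 − 87) × 73.1 / (72 × 4.016) = 3874.3 / 289.15 ≈ 13.4 mL/min
Patient 2: SCr = 245 / 88.4 = 2.771 mg/dL
Patient 2: CrCl = (140 − 40) × 125.5 / (72 × 2.771) × 0.85 = 12550.0 / 199.51 × 0.85 ≈ 53.5 mL/min
|13.4 − 53.5| = 40.1 mL/min

40 mL/min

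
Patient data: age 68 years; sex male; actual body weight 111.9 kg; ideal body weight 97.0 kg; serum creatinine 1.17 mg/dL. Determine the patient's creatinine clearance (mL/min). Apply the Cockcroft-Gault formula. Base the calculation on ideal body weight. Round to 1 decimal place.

CrCl = (140 − 68) × 97 / (72 × 1.17) = 6984.0 / 84.24 ≈ 82.9 mL/min

82.9 mL/min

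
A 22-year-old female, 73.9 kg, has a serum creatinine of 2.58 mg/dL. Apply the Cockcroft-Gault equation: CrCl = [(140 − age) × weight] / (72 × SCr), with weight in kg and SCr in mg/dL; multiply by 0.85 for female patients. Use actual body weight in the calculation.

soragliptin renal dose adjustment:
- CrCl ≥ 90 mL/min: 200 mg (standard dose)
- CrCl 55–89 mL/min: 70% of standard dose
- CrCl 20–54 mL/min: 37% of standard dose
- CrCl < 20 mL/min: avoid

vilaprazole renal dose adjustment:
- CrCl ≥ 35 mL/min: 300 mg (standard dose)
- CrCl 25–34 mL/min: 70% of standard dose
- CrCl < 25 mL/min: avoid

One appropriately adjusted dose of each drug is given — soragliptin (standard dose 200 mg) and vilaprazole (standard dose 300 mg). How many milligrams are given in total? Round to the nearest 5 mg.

CrCl = (140 − 22) × 73.9 / (72 × 2.58) × 0.85 = 8720.2 / 185.76 × 0.85 ≈ 39.9 mL/min
CrCl ≈ 40 mL/min.
soragliptin: 20–54 mL/min → 37% of 200 mg = 74 mg.
vilaprazole: ≥ 35 mL/min → 100% of 300 mg = 300 mg.
Total = 74 + 300 = 374 mg.

375 mg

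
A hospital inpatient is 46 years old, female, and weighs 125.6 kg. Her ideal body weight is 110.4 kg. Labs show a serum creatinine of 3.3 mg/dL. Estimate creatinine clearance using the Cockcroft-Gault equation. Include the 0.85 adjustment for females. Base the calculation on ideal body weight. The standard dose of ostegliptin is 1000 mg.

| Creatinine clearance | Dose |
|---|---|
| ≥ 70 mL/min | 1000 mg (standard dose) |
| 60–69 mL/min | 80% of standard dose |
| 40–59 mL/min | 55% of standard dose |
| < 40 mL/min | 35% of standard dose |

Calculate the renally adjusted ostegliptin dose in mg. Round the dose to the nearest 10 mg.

CrCl = (140 − 46) × 110.4 / (72 × 3.3) × 0.85 = 10377.6 / 237.60 × 0.85 ≈ 37.1 mL/min
CrCl ≈ 37 mL/min → bracket < 40 mL/min.
35% of 1000 mg = 350 mg

350 mg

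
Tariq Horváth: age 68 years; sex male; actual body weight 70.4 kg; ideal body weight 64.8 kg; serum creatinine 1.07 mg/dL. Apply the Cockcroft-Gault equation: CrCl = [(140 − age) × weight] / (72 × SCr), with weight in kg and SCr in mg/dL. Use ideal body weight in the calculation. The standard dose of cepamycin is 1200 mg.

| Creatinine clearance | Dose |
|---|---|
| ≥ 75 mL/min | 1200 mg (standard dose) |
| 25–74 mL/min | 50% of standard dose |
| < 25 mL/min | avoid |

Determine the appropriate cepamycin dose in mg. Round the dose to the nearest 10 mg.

600 mg

CrCl = (140 − 68) × 64.8 / (72 × 1.07) = 4665.6 / 77.04 ≈ 60.6 mL/min
CrCl ≈ 61 mL/min → bracket 25–74 mL/min.
50% of 1200 mg = 600 mg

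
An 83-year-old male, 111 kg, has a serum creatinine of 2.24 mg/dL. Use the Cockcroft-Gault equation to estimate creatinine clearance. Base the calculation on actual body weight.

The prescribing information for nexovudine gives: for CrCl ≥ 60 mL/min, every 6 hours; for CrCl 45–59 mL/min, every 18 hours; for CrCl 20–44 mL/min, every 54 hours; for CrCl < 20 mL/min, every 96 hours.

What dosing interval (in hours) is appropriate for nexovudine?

every 54 hours

CrCl = (140 − 83) × 111 / (72 × 2.24) = 6327.0 / 161.28 ≈ 39.2 mL/min
CrCl ≈ 39 mL/min → bracket 20–44 mL/min → every 54 hours.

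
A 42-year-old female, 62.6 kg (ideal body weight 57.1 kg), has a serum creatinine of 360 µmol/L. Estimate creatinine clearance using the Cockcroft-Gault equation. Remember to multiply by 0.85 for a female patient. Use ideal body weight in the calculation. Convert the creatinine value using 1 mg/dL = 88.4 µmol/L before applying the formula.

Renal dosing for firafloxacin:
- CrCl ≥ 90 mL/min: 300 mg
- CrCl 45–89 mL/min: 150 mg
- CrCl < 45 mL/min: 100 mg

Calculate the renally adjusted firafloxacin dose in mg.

SCr = 360 / 88.4 = 4.072 mg/dL
CrCl = (140 − 42) × 57.1 / (72 × 4.072) × 0.85 = 5595.8 / 293.18 × 0.85 ≈ 16.2 mL/min
CrCl ≈ 16 mL/min → bracket < 45 mL/min.
Dose for this bracket: 100 mg.

100 mg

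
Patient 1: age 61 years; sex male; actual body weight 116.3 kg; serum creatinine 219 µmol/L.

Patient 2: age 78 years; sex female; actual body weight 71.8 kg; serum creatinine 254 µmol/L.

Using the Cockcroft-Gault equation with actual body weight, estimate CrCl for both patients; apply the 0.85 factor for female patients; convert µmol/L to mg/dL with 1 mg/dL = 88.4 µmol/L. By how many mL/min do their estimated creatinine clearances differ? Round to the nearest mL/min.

Patient 1: SCr = 219 / 88.4 = 2.477 mg/dL
Patient 1: CrCl = (140 − 61) × 116.3 / (72 × 2.477) = 9187.7 / 178.34 ≈ 51.5 mL/min
Patient 2: SCr = 254 / 88.4 = 2.873 mg/dL
Patient 2: CrCl = (140 − 78) × 71.8 / (72 × 2.873) × 0.85 = 4451.6 / 206.86 × 0.85 ≈ 18.3 mL/min
|51.5 − 18.3| = 33.2 mL/min

33 mL/min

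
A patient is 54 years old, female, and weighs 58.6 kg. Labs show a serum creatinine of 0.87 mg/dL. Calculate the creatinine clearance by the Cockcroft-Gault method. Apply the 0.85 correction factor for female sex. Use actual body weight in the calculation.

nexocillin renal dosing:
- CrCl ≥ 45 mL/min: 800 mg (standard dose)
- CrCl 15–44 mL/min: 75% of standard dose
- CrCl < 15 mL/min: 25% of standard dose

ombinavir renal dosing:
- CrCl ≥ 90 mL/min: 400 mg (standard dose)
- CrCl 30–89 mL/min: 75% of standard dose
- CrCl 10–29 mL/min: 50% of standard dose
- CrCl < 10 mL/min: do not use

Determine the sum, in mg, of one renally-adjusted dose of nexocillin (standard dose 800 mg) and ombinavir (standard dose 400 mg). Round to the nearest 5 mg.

1100 mg

CrCl = (140 − 54) × 58.6 / (72 × 0.87) × 0.85 = 5039.6 / 62.64 × 0.85 ≈ 68.4 mL/min
CrCl ≈ 68 mL/min.
nexocillin: ≥ 45 mL/min → 100% of 800 mg = 800 mg.
ombinavir: 30–89 mL/min → 75% of 400 mg = 300 mg.
Total = 800 + 300 = 1100 mg.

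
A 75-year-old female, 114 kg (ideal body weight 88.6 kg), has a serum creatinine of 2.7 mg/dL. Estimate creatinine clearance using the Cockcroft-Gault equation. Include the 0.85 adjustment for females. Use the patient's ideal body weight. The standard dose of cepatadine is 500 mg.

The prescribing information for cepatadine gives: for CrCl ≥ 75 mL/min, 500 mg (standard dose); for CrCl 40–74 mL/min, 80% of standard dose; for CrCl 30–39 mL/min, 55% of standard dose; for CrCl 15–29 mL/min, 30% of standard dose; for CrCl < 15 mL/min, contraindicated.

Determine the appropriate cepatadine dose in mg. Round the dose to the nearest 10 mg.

CrCl = (140 − 75) × 88.6 / (72 × 2.7) × 0.85 = 5759.0 / 194.40 × 0.85 ≈ 25.2 mL/min
CrCl ≈ 25 mL/min → bracket 15–29 mL/min.
30% of 500 mg = 150 mg

150 mg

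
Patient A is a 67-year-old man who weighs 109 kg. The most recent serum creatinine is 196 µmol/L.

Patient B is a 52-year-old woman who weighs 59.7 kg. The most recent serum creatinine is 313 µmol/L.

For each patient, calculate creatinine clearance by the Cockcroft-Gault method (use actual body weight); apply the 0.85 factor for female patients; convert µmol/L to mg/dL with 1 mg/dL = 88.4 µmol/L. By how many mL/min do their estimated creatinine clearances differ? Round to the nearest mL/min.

Patient A: SCr = 196 / 88.4 = 2.217 mg/dL
Patient A: CrCl = (140 − 67) × 109 / (72 × 2.217) = 7957.0 / 159.62 ≈ 49.8 mL/min
Patient B: SCr = 313 / 88.4 = 3.541 mg/dL
Patient B: CrCl = (140 − 52) × 59.7 / (72 × 3.541) × 0.85 = 5253.6 / 254.95 × 0.85 ≈ 17.5 mL/min
|49.8 − 17.5| = 32.3 mL/min

32 mL/min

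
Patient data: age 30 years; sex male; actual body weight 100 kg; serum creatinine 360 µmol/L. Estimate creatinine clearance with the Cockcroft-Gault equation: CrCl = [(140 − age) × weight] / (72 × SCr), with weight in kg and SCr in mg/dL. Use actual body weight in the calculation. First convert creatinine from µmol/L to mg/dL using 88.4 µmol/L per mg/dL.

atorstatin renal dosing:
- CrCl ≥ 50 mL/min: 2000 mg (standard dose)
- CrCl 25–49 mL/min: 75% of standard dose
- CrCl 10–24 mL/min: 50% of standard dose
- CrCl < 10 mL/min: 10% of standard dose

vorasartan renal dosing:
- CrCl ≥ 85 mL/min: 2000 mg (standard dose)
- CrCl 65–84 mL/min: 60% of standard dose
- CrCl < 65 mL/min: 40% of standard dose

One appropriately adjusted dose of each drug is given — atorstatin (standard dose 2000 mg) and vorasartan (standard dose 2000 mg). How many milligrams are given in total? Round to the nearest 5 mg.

SCr = 360 / 88.4 = 4.072 mg/dL
CrCl = (140 − 30) × 100 / (72 × 4.072) = 11000.0 / 293.18 ≈ 37.5 mL/min
CrCl ≈ 38 mL/min.
atorstatin: 25–49 mL/min → 75% of 2000 mg = 1500 mg.
vorasartan: < 65 mL/min → 40% of 2000 mg = 800 mg.
Total = 1500 + 800 = 2300 mg.

2300 mg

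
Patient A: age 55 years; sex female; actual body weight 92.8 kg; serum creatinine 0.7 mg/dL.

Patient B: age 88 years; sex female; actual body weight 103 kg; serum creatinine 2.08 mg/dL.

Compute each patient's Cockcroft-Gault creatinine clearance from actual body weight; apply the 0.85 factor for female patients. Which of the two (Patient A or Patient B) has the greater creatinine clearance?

Patient A

Patient A: CrCl = (140 − 55) × 92.8 / (72 × 0.7) × 0.85 = 7888.0 / 50.40 × 0.85 ≈ 133.0 mL/min
Patient B: CrCl = (140 − 88) × 103 / (72 × 2.08) × 0.85 = 5356.0 / 149.76 × 0.85 ≈ 30.4 mL/min
133.0 vs 30.4 mL/min → Patient A is higher.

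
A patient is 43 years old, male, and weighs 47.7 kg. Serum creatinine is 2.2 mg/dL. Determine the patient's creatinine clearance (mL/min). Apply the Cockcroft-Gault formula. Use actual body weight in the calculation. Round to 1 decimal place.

CrCl = (140 − 43) × 47.7 / (72 × 2.2) = 4626.9 / 158.40 ≈ 29.2 mL/min

29.2 mL/min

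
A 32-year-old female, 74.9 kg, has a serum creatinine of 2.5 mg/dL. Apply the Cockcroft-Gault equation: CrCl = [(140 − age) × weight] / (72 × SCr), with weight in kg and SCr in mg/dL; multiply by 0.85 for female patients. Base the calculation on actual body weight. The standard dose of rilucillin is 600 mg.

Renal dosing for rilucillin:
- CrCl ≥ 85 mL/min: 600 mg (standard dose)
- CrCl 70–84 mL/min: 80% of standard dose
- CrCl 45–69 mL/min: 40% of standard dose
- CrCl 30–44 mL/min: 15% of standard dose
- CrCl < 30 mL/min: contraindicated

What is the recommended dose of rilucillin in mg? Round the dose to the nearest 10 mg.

90 mg

CrCl = (140 − 32) × 74.9 / (72 × 2.5) × 0.85 = 8089.2 / 180.00 × 0.85 ≈ 38.2 mL/min
CrCl ≈ 38 mL/min → bracket 30–44 mL/min.
15% of 600 mg = 90 mg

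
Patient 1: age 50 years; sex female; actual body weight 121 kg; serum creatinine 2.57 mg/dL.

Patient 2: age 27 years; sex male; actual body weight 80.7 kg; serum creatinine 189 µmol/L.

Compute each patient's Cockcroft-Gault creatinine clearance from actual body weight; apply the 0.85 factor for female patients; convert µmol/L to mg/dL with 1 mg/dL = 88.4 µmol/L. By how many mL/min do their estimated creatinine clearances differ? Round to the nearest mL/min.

Patient 1: CrCl = (140 − 50) × 121 / (72 × 2.57) × 0.85 = 10890.0 / 185.04 × 0.85 ≈ 50.0 mL/min
Patient 2: SCr = 189 / 88.4 = 2.138 mg/dL
Patient 2: CrCl = (140 − 27) × 80.7 / (72 × 2.138) = 9119.1 / 153.94 ≈ 59.2 mL/min
|50.0 − 59.2| = 9.2 mL/min

9 mL/min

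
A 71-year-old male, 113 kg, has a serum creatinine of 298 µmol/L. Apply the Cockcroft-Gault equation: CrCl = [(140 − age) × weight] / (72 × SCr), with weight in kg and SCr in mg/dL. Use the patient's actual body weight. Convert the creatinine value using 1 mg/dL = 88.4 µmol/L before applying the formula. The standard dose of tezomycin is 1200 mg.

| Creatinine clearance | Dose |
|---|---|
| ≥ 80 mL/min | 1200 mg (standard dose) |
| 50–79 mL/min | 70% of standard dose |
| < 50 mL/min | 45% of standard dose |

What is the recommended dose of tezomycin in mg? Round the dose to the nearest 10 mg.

540 mg

SCr = 298 / 88.4 = 3.371 mg/dL
CrCl = (140 − 71) × 113 / (72 × 3.371) = 7797.0 / 242.71 ≈ 32.1 mL/min
CrCl ≈ 32 mL/min → bracket < 50 mL/min.
45% of 1200 mg = 540 mg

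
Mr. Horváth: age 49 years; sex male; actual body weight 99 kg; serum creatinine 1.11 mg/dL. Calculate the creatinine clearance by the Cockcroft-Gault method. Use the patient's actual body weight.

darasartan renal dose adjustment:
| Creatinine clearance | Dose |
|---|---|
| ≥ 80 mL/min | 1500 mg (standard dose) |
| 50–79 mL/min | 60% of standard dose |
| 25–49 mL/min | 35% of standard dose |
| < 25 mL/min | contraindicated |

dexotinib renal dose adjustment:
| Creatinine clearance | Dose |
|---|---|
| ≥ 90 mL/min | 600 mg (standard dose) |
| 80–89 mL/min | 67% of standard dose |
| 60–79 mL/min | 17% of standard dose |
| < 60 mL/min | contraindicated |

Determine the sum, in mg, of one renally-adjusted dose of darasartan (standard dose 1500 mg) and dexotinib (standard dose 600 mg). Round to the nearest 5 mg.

2100 mg

CrCl = (140 − 49) × 99 / (72 × 1.11) = 9009.0 / 79.92 ≈ 112.7 mL/min
CrCl ≈ 113 mL/min.
darasartan: ≥ 80 mL/min → 100% of 1500 mg = 1500 mg.
dexotinib: ≥ 90 mL/min → 100% of 600 mg = 600 mg.
Total = 1500 + 600 = 2100 mg.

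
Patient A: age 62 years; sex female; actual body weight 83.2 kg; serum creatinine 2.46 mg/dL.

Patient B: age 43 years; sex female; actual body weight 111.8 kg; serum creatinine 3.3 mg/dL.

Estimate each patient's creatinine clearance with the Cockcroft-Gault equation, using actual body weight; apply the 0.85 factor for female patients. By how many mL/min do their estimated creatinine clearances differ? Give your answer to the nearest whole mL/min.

Patient A: CrCl = (140 − 62) × 83.2 / (72 × 2.46) × 0.85 = 6489.6 / 177.12 × 0.85 ≈ 31.1 mL/min
Patient B: CrCl = (140 − 43) × 111.8 / (72 × 3.3) × 0.85 = 10844.6 / 237.60 × 0.85 ≈ 38.8 mL/min
|31.1 − 38.8| = 7.7 mL/min

8 mL/min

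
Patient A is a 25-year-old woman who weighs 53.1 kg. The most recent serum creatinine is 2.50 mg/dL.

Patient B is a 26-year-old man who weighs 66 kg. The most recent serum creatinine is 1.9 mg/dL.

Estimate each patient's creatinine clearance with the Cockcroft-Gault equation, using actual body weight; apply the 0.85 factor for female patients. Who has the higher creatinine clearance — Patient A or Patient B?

Patient B

Patient A: CrCl = (140 − 25) × 53.1 / (72 × 2.5) × 0.85 = 6106.5 / 180.00 × 0.85 ≈ 28.8 mL/min
Patient B: CrCl = (140 − 26) × 66 / (72 × 1.9) = 7524.0 / 136.80 ≈ 55.0 mL/min
28.8 vs 55.0 mL/min → Patient B is higher.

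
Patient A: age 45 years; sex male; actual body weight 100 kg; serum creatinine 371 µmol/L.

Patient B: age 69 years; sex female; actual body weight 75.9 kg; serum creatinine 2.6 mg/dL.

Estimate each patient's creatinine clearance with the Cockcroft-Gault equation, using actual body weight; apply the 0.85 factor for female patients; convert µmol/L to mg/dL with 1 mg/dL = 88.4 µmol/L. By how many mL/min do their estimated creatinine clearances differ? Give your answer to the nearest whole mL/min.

Patient A: SCr = 371 / 88.4 = 4.197 mg/dL
Patient A: CrCl = (140 − 45) × 100 / (72 × 4.197) = 9500.0 / 302.18 ≈ 31.4 mL/min
Patient B: CrCl = (140 − 69) × 75.9 / (72 × 2.6) × 0.85 = 5388.9 / 187.20 × 0.85 ≈ 24.5 mL/min
|31.4 − 24.5| = 6.9 mL/min

7 mL/min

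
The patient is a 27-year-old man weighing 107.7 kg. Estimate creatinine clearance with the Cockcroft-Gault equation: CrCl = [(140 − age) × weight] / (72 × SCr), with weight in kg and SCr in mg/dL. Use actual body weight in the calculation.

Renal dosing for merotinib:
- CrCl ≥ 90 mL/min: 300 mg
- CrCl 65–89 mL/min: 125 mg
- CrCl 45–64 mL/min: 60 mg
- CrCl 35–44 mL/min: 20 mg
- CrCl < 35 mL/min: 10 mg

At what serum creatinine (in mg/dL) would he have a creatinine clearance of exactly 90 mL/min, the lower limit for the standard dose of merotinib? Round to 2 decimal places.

Standard dose requires CrCl ≥ 90 mL/min.
Set (140 − 27) × 107.7 / (72 × SCr) = 90
SCr = (140 − 27) × 107.7 / (72 × 90) = 1.878 mg/dL

1.88 mg/dL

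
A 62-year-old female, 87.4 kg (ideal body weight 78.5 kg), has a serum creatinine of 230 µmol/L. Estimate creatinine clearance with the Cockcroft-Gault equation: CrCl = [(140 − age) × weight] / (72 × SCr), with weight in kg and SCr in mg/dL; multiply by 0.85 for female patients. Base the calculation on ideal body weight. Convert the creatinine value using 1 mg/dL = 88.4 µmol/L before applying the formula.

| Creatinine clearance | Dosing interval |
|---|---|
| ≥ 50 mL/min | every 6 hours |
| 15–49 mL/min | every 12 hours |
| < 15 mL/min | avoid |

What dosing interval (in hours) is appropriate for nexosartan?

SCr = 230 / 88.4 = 2.602 mg/dL
CrCl = (140 − 62) × 78.5 / (72 × 2.602) × 0.85 = 6123.0 / 187.34 × 0.85 ≈ 27.8 mL/min
CrCl ≈ 28 mL/min → bracket 15–49 mL/min → every 12 hours.

every 12 hours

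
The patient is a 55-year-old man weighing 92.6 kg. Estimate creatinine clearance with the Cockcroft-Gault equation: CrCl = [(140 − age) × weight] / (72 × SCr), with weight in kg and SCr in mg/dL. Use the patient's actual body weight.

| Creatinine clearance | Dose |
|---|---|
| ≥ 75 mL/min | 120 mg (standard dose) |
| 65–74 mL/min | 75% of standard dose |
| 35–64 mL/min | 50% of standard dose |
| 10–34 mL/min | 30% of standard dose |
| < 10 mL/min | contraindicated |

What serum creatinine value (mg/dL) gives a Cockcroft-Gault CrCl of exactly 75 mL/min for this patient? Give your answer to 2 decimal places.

Standard dose requires CrCl ≥ 75 mL/min.
Set (140 − 55) × 92.6 / (72 × SCr) = 75
SCr = (140 − 55) × 92.6 / (72 × 75) = 1.458 mg/dL

1.46 mg/dL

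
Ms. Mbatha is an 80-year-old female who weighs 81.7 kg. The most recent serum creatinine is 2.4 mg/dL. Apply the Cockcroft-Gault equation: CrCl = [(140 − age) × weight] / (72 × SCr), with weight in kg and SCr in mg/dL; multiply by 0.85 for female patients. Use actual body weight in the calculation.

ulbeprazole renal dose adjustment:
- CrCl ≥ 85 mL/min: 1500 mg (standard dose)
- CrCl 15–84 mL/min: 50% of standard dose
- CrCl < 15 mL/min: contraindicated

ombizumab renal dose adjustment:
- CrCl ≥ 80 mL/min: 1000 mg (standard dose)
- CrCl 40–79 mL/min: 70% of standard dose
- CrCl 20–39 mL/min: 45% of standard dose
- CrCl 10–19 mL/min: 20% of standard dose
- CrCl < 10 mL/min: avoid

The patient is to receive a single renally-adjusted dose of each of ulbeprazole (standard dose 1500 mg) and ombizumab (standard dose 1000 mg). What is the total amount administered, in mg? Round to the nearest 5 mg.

1200 mg

CrCl = (140 − 80) × 81.7 / (72 × 2.4) × 0.85 = 4902.0 / 172.80 × 0.85 ≈ 24.1 mL/min
CrCl ≈ 24 mL/min.
ulbeprazole: 15–84 mL/min → 50% of 1500 mg = 750 mg.
ombizumab: 20–39 mL/min → 45% of 1000 mg = 450 mg.
Total = 750 + 450 = 1200 mg.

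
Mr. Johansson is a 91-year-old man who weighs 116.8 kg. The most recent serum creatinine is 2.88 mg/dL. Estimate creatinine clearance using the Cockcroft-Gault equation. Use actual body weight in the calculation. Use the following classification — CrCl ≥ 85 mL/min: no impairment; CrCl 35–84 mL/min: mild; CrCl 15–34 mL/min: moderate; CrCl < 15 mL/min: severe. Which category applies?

moderate

CrCl = (140 − 91) × 116.8 / (72 × 2.88) = 5723.2 / 207.36 ≈ 27.6 mL/min
28 mL/min falls in the 'moderate' range.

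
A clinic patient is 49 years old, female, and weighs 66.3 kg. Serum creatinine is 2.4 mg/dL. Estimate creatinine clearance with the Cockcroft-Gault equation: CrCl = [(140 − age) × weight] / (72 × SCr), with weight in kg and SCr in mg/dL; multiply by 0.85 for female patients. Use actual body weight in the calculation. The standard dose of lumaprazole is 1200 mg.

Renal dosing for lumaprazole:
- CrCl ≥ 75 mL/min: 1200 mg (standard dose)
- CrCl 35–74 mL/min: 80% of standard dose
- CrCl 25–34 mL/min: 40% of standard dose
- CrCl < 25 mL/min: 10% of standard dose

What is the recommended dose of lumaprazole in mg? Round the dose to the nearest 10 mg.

480 mg

CrCl = (140 − 49) × 66.3 / (72 × 2.4) × 0.85 = 6033.3 / 172.80 × 0.85 ≈ 29.7 mL/min
CrCl ≈ 30 mL/min → bracket 25–34 mL/min.
40% of 1200 mg = 480 mg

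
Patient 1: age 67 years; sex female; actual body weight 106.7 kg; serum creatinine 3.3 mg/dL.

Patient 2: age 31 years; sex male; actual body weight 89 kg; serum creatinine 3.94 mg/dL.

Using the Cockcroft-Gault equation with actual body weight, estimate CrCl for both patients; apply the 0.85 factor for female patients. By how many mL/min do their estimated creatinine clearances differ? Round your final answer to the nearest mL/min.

Patient 1: CrCl = (140 − 67) × 106.7 / (72 × 3.3) × 0.85 = 7789.1 / 237.60 × 0.85 ≈ 27.9 mL/min
Patient 2: CrCl = (140 − 31) × 89 / (72 × 3.94) = 9701.0 / 283.68 ≈ 34.2 mL/min
|27.9 − 34.2| = 6.3 mL/min

6 mL/min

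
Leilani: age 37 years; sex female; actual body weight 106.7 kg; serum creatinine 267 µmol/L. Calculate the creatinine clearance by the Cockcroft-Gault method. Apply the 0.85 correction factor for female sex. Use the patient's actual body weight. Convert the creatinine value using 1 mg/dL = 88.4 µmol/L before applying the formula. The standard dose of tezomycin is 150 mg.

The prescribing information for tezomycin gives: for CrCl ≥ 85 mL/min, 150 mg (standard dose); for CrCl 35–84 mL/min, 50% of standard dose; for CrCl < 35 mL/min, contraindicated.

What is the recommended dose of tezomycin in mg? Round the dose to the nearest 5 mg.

75 mg

SCr = 267 / 88.4 = 3.02 mg/dL
CrCl = (140 − 37) × 106.7 / (72 × 3.02) × 0.85 = 10990.1 / 217.44 × 0.85 ≈ 43.0 mL/min
CrCl ≈ 43 mL/min → bracket 35–84 mL/min.
50% of 150 mg = 75 mg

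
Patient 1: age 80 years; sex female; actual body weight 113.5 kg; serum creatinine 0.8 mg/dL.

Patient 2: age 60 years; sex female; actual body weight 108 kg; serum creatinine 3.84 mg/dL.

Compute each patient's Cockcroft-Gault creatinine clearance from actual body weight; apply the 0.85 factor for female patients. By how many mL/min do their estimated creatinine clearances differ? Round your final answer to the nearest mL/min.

74 mL/min

Patient 1: CrCl = (140 − 80) × 113.5 / (72 × 0.8) × 0.85 = 6810.0 / 57.60 × 0.85 ≈ 100.5 mL/min
Patient 2: CrCl = (140 − 60) × 108 / (72 × 3.84) × 0.85 = 8640.0 / 276.48 × 0.85 ≈ 26.6 mL/min
|100.5 − 26.6| = 73.9 mL/min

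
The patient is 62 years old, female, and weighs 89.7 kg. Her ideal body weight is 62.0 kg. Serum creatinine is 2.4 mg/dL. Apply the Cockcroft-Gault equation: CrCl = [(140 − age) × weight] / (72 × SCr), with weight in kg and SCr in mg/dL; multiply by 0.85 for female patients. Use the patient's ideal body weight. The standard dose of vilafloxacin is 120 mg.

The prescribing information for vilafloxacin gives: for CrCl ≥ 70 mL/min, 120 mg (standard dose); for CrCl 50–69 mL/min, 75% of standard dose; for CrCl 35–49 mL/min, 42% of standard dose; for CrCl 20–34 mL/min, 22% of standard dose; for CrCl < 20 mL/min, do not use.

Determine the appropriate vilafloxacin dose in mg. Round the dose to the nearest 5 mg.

25 mg

CrCl = (140 − 62) × 62 / (72 × 2.4) × 0.85 = 4836.0 / 172.80 × 0.85 ≈ 23.8 mL/min
CrCl ≈ 24 mL/min → bracket 20–34 mL/min.
22% of 120 mg = 26.4 mg → 25 mg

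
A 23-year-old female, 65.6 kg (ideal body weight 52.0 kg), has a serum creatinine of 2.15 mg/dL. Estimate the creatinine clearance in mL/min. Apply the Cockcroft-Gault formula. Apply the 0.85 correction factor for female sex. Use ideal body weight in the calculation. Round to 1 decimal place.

33.4 mL/min

CrCl = (140 − 23) × 52 / (72 × 2.15) × 0.85 = 6084.0 / 154.80 × 0.85 ≈ 33.4 mL/min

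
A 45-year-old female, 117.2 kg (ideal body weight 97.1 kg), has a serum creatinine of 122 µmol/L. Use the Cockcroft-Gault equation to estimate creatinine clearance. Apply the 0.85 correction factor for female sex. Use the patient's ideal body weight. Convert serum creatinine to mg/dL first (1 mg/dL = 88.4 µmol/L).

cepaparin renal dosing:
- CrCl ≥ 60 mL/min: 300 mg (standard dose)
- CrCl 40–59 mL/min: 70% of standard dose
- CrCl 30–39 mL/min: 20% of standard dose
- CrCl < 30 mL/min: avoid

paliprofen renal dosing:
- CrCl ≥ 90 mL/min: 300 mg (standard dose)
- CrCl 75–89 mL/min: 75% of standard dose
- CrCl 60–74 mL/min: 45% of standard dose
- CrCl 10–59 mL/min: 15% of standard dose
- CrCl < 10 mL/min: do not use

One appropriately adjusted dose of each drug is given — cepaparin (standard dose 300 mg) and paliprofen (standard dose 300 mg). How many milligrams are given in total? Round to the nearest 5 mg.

525 mg

SCr = 122 / 88.4 = 1.38 mg/dL
CrCl = (140 − 45) × 97.1 / (72 × 1.38) × 0.85 = 9224.5 / 99.36 × 0.85 ≈ 78.9 mL/min
CrCl ≈ 79 mL/min.
cepaparin: ≥ 60 mL/min → 100% of 300 mg = 300 mg.
paliprofen: 75–89 mL/min → 75% of 300 mg = 225 mg.
Total = 300 + 225 = 525 mg.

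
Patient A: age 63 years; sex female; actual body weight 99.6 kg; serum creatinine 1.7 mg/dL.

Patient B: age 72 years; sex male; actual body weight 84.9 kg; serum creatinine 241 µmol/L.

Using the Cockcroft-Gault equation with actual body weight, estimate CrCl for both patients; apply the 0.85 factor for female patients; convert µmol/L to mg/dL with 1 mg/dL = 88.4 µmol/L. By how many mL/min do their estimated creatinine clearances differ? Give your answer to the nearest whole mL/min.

Patient A: CrCl = (140 − 63) × 99.6 / (72 × 1.7) × 0.85 = 7669.2 / 122.40 × 0.85 ≈ 53.3 mL/min
Patient B: SCr = 241 / 88.4 = 2.726 mg/dL
Patient B: CrCl = (140 − 72) × 84.9 / (72 × 2.726) = 5773.2 / 196.27 ≈ 29.4 mL/min
|53.3 − 29.4| = 23.9 mL/min

24 mL/min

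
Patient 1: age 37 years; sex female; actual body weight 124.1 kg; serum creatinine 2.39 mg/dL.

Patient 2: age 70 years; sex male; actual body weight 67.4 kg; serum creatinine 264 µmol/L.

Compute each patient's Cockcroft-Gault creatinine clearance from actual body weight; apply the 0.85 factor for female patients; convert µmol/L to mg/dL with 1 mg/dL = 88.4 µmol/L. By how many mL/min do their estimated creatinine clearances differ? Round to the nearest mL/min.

41 mL/min

Patient 1: CrCl = (140 − 37) × 124.1 / (72 × 2.39) × 0.85 = 12782.3 / 172.08 × 0.85 ≈ 63.1 mL/min
Patient 2: SCr = 264 / 88.4 = 2.986 mg/dL
Patient 2: CrCl = (140 − 70) × 67.4 / (72 × 2.986) = 4718.0 / 214.99 ≈ 21.9 mL/min
|63.1 − 21.9| = 41.2 mL/min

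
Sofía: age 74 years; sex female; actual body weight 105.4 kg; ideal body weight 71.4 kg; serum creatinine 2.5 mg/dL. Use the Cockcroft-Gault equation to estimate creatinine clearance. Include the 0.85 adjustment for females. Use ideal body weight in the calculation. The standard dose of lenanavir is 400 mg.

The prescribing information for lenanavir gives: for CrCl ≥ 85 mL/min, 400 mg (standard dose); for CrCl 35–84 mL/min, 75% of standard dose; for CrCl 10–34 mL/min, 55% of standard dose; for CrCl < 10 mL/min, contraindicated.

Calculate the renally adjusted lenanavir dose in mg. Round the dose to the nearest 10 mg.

CrCl = (140 − 74) × 71.4 / (72 × 2.5) × 0.85 = 4712.4 / 180.00 × 0.85 ≈ 22.3 mL/min
CrCl ≈ 22 mL/min → bracket 10–34 mL/min.
55% of 400 mg = 220 mg

220 mg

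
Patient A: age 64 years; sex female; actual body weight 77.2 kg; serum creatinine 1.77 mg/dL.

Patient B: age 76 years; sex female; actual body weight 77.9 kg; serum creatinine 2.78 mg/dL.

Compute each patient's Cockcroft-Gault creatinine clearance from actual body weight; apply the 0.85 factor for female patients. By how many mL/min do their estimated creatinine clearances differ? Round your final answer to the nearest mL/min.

18 mL/min

Patient A: CrCl = (140 − 64) × 77.2 / (72 × 1.77) × 0.85 = 5867.2 / 127.44 × 0.85 ≈ 39.1 mL/min
Patient B: CrCl = (140 − 76) × 77.9 / (72 × 2.78) × 0.85 = 4985.6 / 200.16 × 0.85 ≈ 21.2 mL/min
|39.1 − 21.2| = 17.9 mL/min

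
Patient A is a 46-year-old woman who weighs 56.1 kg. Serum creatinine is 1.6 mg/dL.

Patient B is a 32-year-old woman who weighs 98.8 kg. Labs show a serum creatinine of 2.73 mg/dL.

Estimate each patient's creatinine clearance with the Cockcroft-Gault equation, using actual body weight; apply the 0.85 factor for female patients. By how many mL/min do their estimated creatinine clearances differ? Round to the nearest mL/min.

7 mL/min

Patient A: CrCl = (140 − 46) × 56.1 / (72 × 1.6) × 0.85 = 5273.4 / 115.20 × 0.85 ≈ 38.9 mL/min
Patient B: CrCl = (140 − 32) × 98.8 / (72 × 2.73) × 0.85 = 10670.4 / 196.56 × 0.85 ≈ 46.1 mL/min
|38.9 − 46.1| = 7.2 mL/min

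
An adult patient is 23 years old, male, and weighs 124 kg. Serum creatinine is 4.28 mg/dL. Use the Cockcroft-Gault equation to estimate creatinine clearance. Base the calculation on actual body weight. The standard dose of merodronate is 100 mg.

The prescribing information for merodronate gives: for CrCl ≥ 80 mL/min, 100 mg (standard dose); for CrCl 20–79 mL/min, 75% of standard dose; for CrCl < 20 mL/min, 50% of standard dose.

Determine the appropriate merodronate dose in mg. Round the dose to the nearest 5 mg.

CrCl = (140 − 23) × 124 / (72 × 4.28) = 14508.0 / 308.16 ≈ 47.1 mL/min
CrCl ≈ 47 mL/min → bracket 20–79 mL/min.
75% of 100 mg = 75 mg

75 mg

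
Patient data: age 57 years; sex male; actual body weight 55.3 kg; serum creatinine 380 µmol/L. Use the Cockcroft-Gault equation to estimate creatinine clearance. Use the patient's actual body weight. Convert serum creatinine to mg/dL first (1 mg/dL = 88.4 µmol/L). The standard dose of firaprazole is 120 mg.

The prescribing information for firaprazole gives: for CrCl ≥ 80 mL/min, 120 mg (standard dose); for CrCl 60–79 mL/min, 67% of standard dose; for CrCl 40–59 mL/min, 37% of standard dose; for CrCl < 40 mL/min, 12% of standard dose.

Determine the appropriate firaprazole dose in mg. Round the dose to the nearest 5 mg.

15 mg

SCr = 380 / 88.4 = 4.299 mg/dL
CrCl = (140 − 57) × 55.3 / (72 × 4.299) = 4589.9 / 309.53 ≈ 14.8 mL/min
CrCl ≈ 15 mL/min → bracket < 40 mL/min.
12% of 120 mg = 14.4 mg → 15 mg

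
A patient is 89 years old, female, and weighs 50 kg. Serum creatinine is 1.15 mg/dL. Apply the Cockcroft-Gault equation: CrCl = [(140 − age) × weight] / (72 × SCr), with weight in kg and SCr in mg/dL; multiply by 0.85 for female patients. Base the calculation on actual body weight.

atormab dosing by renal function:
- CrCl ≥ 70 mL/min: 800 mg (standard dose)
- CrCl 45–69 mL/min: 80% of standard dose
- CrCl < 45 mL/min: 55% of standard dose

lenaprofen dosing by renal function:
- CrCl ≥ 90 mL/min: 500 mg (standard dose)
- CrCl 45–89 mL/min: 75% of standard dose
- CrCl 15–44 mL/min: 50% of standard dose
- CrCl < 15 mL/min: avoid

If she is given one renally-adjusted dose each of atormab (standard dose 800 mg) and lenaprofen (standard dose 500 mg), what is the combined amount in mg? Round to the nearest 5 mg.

CrCl = (140 − 89) × 50 / (72 × 1.15) × 0.85 = 2550.0 / 82.80 × 0.85 ≈ 26.2 mL/min
CrCl ≈ 26 mL/min.
atormab: < 45 mL/min → 55% of 800 mg = 440 mg.
lenaprofen: 15–44 mL/min → 50% of 500 mg = 250 mg.
Total = 440 + 250 = 690 mg.

690 mg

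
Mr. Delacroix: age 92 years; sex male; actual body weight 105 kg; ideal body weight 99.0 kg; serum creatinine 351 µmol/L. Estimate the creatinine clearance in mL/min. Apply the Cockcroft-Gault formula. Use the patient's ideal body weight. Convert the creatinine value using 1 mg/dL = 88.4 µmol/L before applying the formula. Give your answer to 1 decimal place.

SCr = 351 / 88.4 = 3.971 mg/dL
CrCl = (140 − 92) × 99 / (72 × 3.971) = 4752.0 / 285.91 ≈ 16.6 mL/min

16.6 mL/min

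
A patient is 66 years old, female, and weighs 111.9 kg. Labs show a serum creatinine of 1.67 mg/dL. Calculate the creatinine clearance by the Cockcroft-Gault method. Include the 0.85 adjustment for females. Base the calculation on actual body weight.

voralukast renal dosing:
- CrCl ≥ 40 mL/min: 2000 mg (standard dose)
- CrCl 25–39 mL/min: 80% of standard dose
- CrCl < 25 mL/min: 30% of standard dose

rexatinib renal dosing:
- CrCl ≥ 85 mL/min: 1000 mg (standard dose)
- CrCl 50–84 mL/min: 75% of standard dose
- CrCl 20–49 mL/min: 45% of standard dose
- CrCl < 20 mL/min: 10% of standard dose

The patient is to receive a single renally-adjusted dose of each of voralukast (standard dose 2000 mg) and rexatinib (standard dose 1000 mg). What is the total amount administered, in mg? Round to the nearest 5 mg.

CrCl = (140 − 66) × 111.9 / (72 × 1.67) × 0.85 = 8280.6 / 120.24 × 0.85 ≈ 58.5 mL/min
CrCl ≈ 59 mL/min.
voralukast: ≥ 40 mL/min → 100% of 2000 mg = 2000 mg.
rexatinib: 50–84 mL/min → 75% of 1000 mg = 750 mg.
Total = 2000 + 750 = 2750 mg.

2750 mg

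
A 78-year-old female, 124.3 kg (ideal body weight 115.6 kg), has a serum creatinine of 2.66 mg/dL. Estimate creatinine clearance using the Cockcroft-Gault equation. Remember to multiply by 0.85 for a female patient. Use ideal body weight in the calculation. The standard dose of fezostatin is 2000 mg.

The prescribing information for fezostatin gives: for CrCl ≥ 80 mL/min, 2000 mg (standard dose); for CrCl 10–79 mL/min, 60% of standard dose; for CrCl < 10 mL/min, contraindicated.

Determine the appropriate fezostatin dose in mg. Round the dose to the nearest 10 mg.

1200 mg

CrCl = (140 − 78) × 115.6 / (72 × 2.66) × 0.85 = 7167.2 / 191.52 × 0.85 ≈ 31.8 mL/min
CrCl ≈ 32 mL/min → bracket 10–79 mL/min.
60% of 2000 mg = 1200 mg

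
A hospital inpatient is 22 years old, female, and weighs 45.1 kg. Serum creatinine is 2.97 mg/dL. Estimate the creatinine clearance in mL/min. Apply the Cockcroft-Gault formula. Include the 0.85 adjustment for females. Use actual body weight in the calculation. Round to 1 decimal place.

CrCl = (140 − 22) × 45.1 / (72 × 2.97) × 0.85 = 5321.8 / 213.84 × 0.85 ≈ 21.2 mL/min

21.2 mL/min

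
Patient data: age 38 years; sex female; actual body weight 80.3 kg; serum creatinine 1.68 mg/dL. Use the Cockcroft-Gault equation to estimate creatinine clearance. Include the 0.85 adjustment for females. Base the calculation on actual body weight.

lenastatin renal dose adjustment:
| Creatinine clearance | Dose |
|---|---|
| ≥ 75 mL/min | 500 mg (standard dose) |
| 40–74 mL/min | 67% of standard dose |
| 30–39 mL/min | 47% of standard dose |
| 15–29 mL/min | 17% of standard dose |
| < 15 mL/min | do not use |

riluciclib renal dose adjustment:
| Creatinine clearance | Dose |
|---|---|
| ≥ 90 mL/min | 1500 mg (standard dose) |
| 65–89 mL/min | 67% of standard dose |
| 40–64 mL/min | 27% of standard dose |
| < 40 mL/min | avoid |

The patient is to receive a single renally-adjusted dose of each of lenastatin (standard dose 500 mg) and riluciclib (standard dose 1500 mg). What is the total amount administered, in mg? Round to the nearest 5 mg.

740 mg

CrCl = (140 − 38) × 80.3 / (72 × 1.68) × 0.85 = 8190.6 / 120.96 × 0.85 ≈ 57.6 mL/min
CrCl ≈ 58 mL/min.
lenastatin: 40–74 mL/min → 67% of 500 mg = 335 mg.
riluciclib: 40–64 mL/min → 27% of 1500 mg = 405 mg.
Total = 335 + 405 = 740 mg.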